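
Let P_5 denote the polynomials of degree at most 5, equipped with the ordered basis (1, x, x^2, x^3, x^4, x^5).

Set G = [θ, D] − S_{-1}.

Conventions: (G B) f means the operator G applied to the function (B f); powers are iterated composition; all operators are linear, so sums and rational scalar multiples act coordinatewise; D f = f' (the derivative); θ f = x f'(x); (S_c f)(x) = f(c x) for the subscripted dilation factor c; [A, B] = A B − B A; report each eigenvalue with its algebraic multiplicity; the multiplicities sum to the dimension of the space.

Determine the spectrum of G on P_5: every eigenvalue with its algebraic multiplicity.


λ = -1 (multiplicity 3), λ = 1 (multiplicity 3)

image of 1: -1
image of x: x - 1
image of x^2: -x^2 - 2x
image of x^3: x^3 - 3x^2
image of x^4: -x^4 - 4x^3
image of x^5: x^5 - 5x^4
the matrix is upper triangular; its diagonal is (-1, 1, -1, 1, -1, 1)
for a triangular matrix the eigenvalues are the diagonal entries, with algebraic multiplicity their repetition count


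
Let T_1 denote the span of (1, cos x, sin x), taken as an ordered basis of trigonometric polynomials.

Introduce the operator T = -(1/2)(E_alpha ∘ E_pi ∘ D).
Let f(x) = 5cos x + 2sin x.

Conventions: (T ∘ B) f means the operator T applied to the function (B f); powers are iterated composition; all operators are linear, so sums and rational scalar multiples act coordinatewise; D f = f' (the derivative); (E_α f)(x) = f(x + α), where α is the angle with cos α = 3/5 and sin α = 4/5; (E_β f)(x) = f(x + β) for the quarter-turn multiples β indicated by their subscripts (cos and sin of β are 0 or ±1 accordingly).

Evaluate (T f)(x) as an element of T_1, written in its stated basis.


D f = 2cos x - 5sin x
E_pi D f = -2cos x + 5sin x
E_alpha E_pi D f = (14/5)cos x + (23/5)sin x
(-(1/2)(E_alpha ∘ E_pi ∘ D)) f = -(7/5)cos x - (23/10)sin x

the image equals g(x) = -(7/5)cos x - (23/10)sin x


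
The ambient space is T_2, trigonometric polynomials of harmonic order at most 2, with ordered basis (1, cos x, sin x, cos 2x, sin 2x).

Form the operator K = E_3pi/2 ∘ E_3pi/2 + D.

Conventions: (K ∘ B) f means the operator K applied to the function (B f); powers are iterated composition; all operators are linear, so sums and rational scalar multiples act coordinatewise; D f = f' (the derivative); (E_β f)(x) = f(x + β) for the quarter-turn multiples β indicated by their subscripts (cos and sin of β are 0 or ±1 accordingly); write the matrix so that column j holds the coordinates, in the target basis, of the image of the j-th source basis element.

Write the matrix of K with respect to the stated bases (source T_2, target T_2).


the matrix is [[1, 0, 0, 0, 0]; [0, -1, 1, 0, 0]; [0, -1, -1, 0, 0]; [0, 0, 0, 1, 2]; [0, 0, 0, -2, 1]] (rows listed top to bottom)

image of 1: 1
image of cos x: -cos x - sin x
image of sin x: cos x - sin x
image of cos 2x: cos 2x - 2sin 2x
image of sin 2x: 2cos 2x + sin 2x
each image's coordinates form column j of the matrix


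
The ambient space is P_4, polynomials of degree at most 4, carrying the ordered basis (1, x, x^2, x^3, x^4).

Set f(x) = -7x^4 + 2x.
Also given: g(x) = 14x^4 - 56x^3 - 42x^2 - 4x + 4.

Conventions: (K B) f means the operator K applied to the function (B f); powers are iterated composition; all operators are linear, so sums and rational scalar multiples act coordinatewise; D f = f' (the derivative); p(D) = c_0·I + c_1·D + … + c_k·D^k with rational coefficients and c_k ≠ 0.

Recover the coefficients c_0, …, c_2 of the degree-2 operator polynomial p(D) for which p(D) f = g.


D^0 f = -7x^4 + 2x
D^1 f = -28x^3 + 2
D^2 f = -84x^2
matching coefficients of g against c_0 f + c_1 Df + … from the top degree down determines the c_i
solution: c_0 = -2, c_1 = 2, c_2 = 1/2

c_0 = -2, c_1 = 2, c_2 = 1/2


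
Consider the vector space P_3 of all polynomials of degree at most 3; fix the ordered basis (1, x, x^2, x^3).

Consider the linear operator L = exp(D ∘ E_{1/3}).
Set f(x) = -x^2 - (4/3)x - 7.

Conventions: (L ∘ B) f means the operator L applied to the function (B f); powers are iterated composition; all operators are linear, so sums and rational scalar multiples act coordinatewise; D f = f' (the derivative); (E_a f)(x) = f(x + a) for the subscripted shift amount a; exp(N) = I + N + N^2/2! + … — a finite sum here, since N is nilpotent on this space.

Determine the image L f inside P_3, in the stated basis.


g(x) = -x^2 - (10/3)x - 10

order-1 term: -2x - 2
order-2 term: -1
the series for exp(D ∘ E_{1/3}) f terminates at order 2
exp(D ∘ E_{1/3}) f = -x^2 - (10/3)x - 10


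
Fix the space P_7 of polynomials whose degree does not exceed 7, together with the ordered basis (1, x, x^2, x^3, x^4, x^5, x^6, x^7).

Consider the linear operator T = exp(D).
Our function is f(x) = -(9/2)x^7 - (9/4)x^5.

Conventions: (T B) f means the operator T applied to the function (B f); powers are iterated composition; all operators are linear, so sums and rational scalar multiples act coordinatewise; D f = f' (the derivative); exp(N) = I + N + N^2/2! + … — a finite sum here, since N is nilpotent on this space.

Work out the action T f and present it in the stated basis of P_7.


g(x) = -(9/2)x^7 - (63/2)x^6 - (387/4)x^5 - (675/4)x^4 - 180x^3 - 117x^2 - (171/4)x - 27/4

order-1 term: -(63/2)x^6 - (45/4)x^4
order-2 term: -(189/2)x^5 - (45/2)x^3
order-3 term: -(315/2)x^4 - (45/2)x^2
order-4 term: -(315/2)x^3 - (45/4)x
order-5 term: -(189/2)x^2 - 9/4
order-6 term: -(63/2)x
order-7 term: -9/2
the series for exp(D) f terminates at order 7
exp(D) f = -(9/2)x^7 - (63/2)x^6 - (387/4)x^5 - (675/4)x^4 - 180x^3 - 117x^2 - (171/4)x - 27/4


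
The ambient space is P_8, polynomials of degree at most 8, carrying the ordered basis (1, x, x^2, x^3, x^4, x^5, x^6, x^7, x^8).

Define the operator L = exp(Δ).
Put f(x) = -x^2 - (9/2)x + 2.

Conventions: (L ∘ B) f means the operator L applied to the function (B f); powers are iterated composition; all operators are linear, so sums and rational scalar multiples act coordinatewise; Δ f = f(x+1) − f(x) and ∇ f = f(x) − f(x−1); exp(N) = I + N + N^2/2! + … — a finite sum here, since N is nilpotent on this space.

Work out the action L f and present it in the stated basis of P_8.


g(x) = -x^2 - (13/2)x - 9/2

order-1 term: -2x - 11/2
order-2 term: -1
the series for exp(Δ) f terminates at order 2
exp(Δ) f = -x^2 - (13/2)x - 9/2


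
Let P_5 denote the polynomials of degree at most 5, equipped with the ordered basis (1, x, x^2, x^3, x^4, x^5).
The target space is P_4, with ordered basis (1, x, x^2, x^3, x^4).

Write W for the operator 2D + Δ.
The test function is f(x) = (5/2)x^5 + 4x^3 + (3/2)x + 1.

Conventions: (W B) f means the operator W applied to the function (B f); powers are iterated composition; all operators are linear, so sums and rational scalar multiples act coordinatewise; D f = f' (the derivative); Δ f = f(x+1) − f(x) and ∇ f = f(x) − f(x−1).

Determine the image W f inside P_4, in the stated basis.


D f = (25/2)x^4 + 12x^2 + 3/2
(2D) f = 25x^4 + 24x^2 + 3
Δ f = (25/2)x^4 + 25x^3 + 37x^2 + (49/2)x + 8
(2D + Δ) f = (75/2)x^4 + 25x^3 + 61x^2 + (49/2)x + 11

the image equals g(x) = (75/2)x^4 + 25x^3 + 61x^2 + (49/2)x + 11


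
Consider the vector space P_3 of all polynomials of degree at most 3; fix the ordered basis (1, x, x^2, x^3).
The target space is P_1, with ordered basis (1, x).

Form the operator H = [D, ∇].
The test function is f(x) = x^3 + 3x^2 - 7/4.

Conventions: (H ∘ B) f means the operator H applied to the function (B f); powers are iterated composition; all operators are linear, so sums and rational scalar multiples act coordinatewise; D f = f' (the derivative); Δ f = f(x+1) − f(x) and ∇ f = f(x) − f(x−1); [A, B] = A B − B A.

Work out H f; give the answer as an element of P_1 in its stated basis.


∇ f = 3x^2 + 3x - 2
D ∇ f = 6x + 3
D f = 3x^2 + 6x
∇ D f = 6x + 3
[D, ∇] f = 0

g(x) = 0


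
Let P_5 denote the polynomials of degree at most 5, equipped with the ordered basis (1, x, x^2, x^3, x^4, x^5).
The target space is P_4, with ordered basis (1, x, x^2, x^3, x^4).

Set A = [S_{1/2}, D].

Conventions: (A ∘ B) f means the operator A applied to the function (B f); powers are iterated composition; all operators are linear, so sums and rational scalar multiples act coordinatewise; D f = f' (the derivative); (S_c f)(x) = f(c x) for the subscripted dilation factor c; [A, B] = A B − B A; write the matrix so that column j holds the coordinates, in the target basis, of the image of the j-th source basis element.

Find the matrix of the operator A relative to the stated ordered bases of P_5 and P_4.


the matrix is [[0, 1/2, 0, 0, 0, 0]; [0, 0, 1/2, 0, 0, 0]; [0, 0, 0, 3/8, 0, 0]; [0, 0, 0, 0, 1/4, 0]; [0, 0, 0, 0, 0, 5/32]] (rows listed top to bottom)

image of 1: 0
image of x: 1/2
image of x^2: (1/2)x
image of x^3: (3/8)x^2
image of x^4: (1/4)x^3
image of x^5: (5/32)x^4
each image's coordinates form column j of the matrix


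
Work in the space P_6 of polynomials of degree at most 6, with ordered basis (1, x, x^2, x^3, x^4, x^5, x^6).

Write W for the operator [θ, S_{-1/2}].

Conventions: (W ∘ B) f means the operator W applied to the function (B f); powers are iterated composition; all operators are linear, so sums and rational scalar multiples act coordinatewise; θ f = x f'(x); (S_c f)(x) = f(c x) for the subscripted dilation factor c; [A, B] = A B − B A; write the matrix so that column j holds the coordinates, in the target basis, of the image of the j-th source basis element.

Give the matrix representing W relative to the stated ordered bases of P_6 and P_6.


image of 1: 0
image of x: 0
image of x^2: 0
image of x^3: 0
image of x^4: 0
image of x^5: 0
image of x^6: 0
each image's coordinates form column j of the matrix

the matrix is [[0, 0, 0, 0, 0, 0, 0]; [0, 0, 0, 0, 0, 0, 0]; [0, 0, 0, 0, 0, 0, 0]; [0, 0, 0, 0, 0, 0, 0]; [0, 0, 0, 0, 0, 0, 0]; [0, 0, 0, 0, 0, 0, 0]; [0, 0, 0, 0, 0, 0, 0]] (rows listed top to bottom)


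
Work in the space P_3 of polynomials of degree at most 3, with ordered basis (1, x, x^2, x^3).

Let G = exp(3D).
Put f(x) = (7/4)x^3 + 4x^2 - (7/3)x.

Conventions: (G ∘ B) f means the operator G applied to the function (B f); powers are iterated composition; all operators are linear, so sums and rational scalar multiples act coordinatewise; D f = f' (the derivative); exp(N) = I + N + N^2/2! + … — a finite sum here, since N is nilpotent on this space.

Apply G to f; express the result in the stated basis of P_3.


g(x) = (7/4)x^3 + (79/4)x^2 + (827/12)x + 305/4

order-1 term: (63/4)x^2 + 24x - 7
order-2 term: (189/4)x + 36
order-3 term: 189/4
the series for exp(3D) f terminates at order 3
exp(3D) f = (7/4)x^3 + (79/4)x^2 + (827/12)x + 305/4


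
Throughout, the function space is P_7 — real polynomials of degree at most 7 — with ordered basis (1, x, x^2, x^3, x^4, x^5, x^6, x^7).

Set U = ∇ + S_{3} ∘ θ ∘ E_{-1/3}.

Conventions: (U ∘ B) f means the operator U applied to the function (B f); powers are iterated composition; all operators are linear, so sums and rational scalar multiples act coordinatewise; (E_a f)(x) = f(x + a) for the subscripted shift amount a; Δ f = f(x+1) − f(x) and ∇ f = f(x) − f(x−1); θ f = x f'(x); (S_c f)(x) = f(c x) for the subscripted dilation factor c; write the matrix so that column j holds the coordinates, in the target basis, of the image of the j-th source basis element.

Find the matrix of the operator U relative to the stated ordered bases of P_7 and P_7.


image of 1: 0
image of x: 3x + 1
image of x^2: 18x^2 - 1
image of x^3: 81x^3 - 15x^2 - 2x + 1
image of x^4: 324x^4 - 104x^3 + 6x^2 + (32/9)x - 1
image of x^5: 1215x^5 - 535x^4 + 80x^3 + (10/3)x^2 - (130/27)x + 1
image of x^6: 4374x^6 - 2424x^5 + 525x^4 - 40x^3 - (35/3)x^2 + (160/27)x - 1
image of x^7: 15309x^7 - 10199x^6 + 2814x^5 - 385x^4 + (175/9)x^2 - (1694/243)x + 1
each image's coordinates form column j of the matrix

the matrix is [[0, 1, -1, 1, -1, 1, -1, 1]; [0, 3, 0, -2, 32/9, -130/27, 160/27, -1694/243]; [0, 0, 18, -15, 6, 10/3, -35/3, 175/9]; [0, 0, 0, 81, -104, 80, -40, 0]; [0, 0, 0, 0, 324, -535, 525, -385]; [0, 0, 0, 0, 0, 1215, -2424, 2814]; [0, 0, 0, 0, 0, 0, 4374, -10199]; [0, 0, 0, 0, 0, 0, 0, 15309]] (rows listed top to bottom)


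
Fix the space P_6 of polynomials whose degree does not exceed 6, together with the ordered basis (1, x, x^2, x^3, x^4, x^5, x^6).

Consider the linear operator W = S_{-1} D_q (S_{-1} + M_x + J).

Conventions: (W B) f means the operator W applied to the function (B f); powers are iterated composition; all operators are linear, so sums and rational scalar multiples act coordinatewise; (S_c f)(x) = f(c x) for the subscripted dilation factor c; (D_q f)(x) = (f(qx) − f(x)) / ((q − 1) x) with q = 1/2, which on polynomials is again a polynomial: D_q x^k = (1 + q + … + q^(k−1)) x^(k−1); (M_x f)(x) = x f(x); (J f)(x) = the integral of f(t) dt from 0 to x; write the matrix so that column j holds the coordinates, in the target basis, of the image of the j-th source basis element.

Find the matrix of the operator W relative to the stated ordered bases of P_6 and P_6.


image of 1: 2
image of x: -(9/4)x - 1
image of x^2: (7/3)x^2 - (3/2)x
image of x^3: -(75/32)x^3 - (7/4)x^2
image of x^4: (93/40)x^4 - (15/8)x^3
image of x^5: -(147/64)x^5 - (31/16)x^4
image of x^6: (127/56)x^6 - (63/32)x^5
each image's coordinates form column j of the matrix

the matrix is [[2, -1, 0, 0, 0, 0, 0]; [0, -9/4, -3/2, 0, 0, 0, 0]; [0, 0, 7/3, -7/4, 0, 0, 0]; [0, 0, 0, -75/32, -15/8, 0, 0]; [0, 0, 0, 0, 93/40, -31/16, 0]; [0, 0, 0, 0, 0, -147/64, -63/32]; [0, 0, 0, 0, 0, 0, 127/56]] (rows listed top to bottom)


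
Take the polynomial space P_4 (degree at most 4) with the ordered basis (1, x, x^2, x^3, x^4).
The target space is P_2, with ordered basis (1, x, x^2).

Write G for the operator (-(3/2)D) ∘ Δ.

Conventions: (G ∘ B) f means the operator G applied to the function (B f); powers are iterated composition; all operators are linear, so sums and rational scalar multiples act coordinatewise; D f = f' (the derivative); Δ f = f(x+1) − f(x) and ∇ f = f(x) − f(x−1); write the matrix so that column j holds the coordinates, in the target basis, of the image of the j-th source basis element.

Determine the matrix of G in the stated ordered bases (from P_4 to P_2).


the matrix is [[0, 0, -3, -9/2, -6]; [0, 0, 0, -9, -18]; [0, 0, 0, 0, -18]] (rows listed top to bottom)

image of 1: 0
image of x: 0
image of x^2: -3
image of x^3: -9x - 9/2
image of x^4: -18x^2 - 18x - 6
each image's coordinates form column j of the matrix


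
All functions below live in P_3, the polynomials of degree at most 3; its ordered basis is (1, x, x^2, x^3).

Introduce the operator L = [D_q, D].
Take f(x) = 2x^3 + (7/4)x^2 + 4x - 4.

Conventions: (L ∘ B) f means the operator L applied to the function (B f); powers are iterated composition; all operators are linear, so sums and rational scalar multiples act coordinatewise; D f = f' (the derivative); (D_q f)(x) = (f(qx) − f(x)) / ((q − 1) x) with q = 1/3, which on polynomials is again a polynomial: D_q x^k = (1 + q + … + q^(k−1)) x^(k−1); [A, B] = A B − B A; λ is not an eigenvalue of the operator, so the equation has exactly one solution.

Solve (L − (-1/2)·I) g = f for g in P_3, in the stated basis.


g(x) = 4x^3 + (7/2)x^2 - (8/9)x - 38/3

write g with unknown coordinates in the stated basis and equate coefficients in (L − (-1/2)·I) g = f
solving from the highest basis element down gives g = 4x^3 + (7/2)x^2 - (8/9)x - 38/3
check: L g = (40/9)x + 7/3
so L g − (-1/2)·g = 2x^3 + (7/4)x^2 + 4x - 4 = f ✓


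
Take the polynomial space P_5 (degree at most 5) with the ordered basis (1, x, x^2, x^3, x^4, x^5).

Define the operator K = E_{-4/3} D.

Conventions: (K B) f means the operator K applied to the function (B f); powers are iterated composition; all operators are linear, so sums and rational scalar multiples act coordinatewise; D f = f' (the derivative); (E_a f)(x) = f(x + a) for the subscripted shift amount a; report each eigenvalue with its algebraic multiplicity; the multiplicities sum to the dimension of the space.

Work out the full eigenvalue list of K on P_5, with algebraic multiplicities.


λ = 0 (multiplicity 6)

image of 1: 0
image of x: 1
image of x^2: 2x - 8/3
image of x^3: 3x^2 - 8x + 16/3
image of x^4: 4x^3 - 16x^2 + (64/3)x - 256/27
image of x^5: 5x^4 - (80/3)x^3 + (160/3)x^2 - (1280/27)x + 1280/81
the matrix is upper triangular; its diagonal is (0, 0, 0, 0, 0, 0)
for a triangular matrix the eigenvalues are the diagonal entries, with algebraic multiplicity their repetition count


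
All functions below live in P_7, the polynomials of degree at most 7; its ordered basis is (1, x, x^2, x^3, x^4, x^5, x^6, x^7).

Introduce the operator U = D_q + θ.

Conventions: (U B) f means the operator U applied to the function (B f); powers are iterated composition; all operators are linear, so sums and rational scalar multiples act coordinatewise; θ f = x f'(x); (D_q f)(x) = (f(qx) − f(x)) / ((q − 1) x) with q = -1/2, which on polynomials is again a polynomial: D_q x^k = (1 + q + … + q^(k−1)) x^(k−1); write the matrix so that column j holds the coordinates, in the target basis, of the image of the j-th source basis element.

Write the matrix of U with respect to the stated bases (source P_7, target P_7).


the matrix is [[0, 1, 0, 0, 0, 0, 0, 0]; [0, 1, 1/2, 0, 0, 0, 0, 0]; [0, 0, 2, 3/4, 0, 0, 0, 0]; [0, 0, 0, 3, 5/8, 0, 0, 0]; [0, 0, 0, 0, 4, 11/16, 0, 0]; [0, 0, 0, 0, 0, 5, 21/32, 0]; [0, 0, 0, 0, 0, 0, 6, 43/64]; [0, 0, 0, 0, 0, 0, 0, 7]] (rows listed top to bottom)

image of 1: 0
image of x: x + 1
image of x^2: 2x^2 + (1/2)x
image of x^3: 3x^3 + (3/4)x^2
image of x^4: 4x^4 + (5/8)x^3
image of x^5: 5x^5 + (11/16)x^4
image of x^6: 6x^6 + (21/32)x^5
image of x^7: 7x^7 + (43/64)x^6
each image's coordinates form column j of the matrix


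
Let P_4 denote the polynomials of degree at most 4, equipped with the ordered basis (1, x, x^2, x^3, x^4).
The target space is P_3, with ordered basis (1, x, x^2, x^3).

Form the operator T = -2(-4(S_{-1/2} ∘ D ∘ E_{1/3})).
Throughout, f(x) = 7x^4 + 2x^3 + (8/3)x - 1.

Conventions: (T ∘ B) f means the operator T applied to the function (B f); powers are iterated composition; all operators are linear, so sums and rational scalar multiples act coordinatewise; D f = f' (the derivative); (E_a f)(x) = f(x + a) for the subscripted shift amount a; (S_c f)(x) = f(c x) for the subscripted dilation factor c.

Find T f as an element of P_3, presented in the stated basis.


the image equals g(x) = -28x^3 + 68x^2 - (160/3)x + 944/27

E_{1/3} f = 7x^4 + (34/3)x^3 + (20/3)x^2 + (118/27)x + 4/81
D E_{1/3} f = 28x^3 + 34x^2 + (40/3)x + 118/27
S_{-1/2} D E_{1/3} f = -(7/2)x^3 + (17/2)x^2 - (20/3)x + 118/27
(-4(S_{-1/2} ∘ D ∘ E_{1/3})) f = 14x^3 - 34x^2 + (80/3)x - 472/27
(-2(-4(S_{-1/2} ∘ D ∘ E_{1/3}))) f = -28x^3 + 68x^2 - (160/3)x + 944/27


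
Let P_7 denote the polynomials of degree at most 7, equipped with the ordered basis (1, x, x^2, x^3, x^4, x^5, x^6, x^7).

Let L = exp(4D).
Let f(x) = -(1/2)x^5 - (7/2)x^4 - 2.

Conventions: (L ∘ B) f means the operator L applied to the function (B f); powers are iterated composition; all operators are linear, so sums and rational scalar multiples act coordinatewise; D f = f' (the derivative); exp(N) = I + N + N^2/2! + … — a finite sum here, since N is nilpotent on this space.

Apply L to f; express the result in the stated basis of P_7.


order-1 term: -10x^4 - 56x^3
order-2 term: -80x^3 - 336x^2
order-3 term: -320x^2 - 896x
order-4 term: -640x - 896
order-5 term: -512
the series for exp(4D) f terminates at order 5
exp(4D) f = -(1/2)x^5 - (27/2)x^4 - 136x^3 - 656x^2 - 1536x - 1410

the image equals g(x) = -(1/2)x^5 - (27/2)x^4 - 136x^3 - 656x^2 - 1536x - 1410


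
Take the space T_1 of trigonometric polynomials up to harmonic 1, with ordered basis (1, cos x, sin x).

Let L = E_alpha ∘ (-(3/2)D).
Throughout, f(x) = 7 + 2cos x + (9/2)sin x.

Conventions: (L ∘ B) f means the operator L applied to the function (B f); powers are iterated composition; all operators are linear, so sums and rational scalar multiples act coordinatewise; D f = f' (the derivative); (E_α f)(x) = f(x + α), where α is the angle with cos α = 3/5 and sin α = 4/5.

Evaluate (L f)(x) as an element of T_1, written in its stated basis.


D f = (9/2)cos x - 2sin x
(-(3/2)D) f = -(27/4)cos x + 3sin x
E_alpha (-(3/2)D) f = -(33/20)cos x + (36/5)sin x

the image equals g(x) = -(33/20)cos x + (36/5)sin x


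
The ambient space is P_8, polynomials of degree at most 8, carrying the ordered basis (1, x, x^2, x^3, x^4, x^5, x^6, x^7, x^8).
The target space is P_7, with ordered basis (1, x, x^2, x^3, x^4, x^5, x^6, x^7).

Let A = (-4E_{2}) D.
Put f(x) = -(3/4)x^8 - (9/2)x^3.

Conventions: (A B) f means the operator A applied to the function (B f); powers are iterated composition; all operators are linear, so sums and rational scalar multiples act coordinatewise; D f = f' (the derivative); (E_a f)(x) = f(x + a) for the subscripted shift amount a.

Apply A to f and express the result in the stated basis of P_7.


g(x) = 24x^7 + 336x^6 + 2016x^5 + 6720x^4 + 13440x^3 + 16182x^2 + 10968x + 3288

D f = -6x^7 - (27/2)x^2
E_{2} D f = -6x^7 - 84x^6 - 504x^5 - 1680x^4 - 3360x^3 - (8091/2)x^2 - 2742x - 822
(-4E_{2}) D f = 24x^7 + 336x^6 + 2016x^5 + 6720x^4 + 13440x^3 + 16182x^2 + 10968x + 3288


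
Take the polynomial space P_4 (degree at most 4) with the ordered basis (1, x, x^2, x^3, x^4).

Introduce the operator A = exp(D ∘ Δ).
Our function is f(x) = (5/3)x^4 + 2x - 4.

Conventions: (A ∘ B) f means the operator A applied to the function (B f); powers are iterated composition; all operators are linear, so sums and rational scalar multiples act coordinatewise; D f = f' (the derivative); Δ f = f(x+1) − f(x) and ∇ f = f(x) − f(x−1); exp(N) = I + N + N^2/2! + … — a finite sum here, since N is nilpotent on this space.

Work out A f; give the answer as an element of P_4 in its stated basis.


order-1 term: 20x^2 + 20x + 20/3
order-2 term: 20
the series for exp(D ∘ Δ) f terminates at order 2
exp(D ∘ Δ) f = (5/3)x^4 + 20x^2 + 22x + 68/3

the result is g(x) = (5/3)x^4 + 20x^2 + 22x + 68/3


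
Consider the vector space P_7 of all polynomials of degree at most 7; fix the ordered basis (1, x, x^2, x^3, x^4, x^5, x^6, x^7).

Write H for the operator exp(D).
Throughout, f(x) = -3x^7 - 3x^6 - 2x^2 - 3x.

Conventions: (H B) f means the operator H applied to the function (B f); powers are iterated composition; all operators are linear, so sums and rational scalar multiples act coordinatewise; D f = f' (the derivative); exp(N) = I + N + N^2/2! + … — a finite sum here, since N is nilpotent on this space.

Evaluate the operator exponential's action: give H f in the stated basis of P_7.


order-1 term: -21x^6 - 18x^5 - 4x - 3
order-2 term: -63x^5 - 45x^4 - 2
order-3 term: -105x^4 - 60x^3
order-4 term: -105x^3 - 45x^2
order-5 term: -63x^2 - 18x
order-6 term: -21x - 3
order-7 term: -3
the series for exp(D) f terminates at order 7
exp(D) f = -3x^7 - 24x^6 - 81x^5 - 150x^4 - 165x^3 - 110x^2 - 46x - 11

g(x) = -3x^7 - 24x^6 - 81x^5 - 150x^4 - 165x^3 - 110x^2 - 46x - 11


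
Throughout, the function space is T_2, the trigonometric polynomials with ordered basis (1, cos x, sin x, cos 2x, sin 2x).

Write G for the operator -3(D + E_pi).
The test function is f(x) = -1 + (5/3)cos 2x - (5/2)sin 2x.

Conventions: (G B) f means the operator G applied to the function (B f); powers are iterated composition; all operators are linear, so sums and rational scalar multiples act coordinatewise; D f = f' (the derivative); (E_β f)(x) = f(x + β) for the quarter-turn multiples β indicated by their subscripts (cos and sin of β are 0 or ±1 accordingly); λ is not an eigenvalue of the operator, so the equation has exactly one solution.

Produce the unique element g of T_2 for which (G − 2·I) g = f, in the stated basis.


write g with unknown coordinates in the stated basis and equate coefficients in (G − 2·I) g = f
solving from the highest basis element down gives g = 1/5 - (70/183)cos 2x + (5/122)sin 2x
check: G g = -3/5 + (55/61)cos 2x - (295/122)sin 2x
so G g − 2·g = -1 + (5/3)cos 2x - (5/2)sin 2x = f ✓

g(x) = 1/5 - (70/183)cos 2x + (5/122)sin 2x


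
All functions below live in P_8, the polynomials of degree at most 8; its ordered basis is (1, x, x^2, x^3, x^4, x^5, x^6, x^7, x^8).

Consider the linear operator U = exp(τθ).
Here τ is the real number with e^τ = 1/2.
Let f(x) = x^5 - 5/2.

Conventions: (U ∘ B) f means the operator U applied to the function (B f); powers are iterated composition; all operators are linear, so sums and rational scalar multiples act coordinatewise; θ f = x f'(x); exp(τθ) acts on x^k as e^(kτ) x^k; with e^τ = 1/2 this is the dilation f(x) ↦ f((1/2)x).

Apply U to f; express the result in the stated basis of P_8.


the result is g(x) = (1/32)x^5 - 5/2

exp(τθ) x^k = e^(kτ) x^k; with e^τ = 1/2 this sends x^k to (1/2)^k x^k
x^5 ↦ 1/32 x^5
applying this coordinatewise to f: exp(τθ) f = (1/32)x^5 - 5/2


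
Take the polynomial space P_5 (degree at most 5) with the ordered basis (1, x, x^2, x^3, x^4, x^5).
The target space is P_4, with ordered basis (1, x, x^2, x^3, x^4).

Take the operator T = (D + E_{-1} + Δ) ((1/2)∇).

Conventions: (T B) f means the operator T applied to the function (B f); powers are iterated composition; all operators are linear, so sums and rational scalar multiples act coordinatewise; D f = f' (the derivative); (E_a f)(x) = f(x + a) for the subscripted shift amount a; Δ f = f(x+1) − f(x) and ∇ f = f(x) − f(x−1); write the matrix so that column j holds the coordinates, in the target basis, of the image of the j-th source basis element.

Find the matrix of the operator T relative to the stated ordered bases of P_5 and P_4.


the matrix is [[0, 1/2, 1/2, 2, -9/2, 13]; [0, 0, 1, 3/2, 8, -45/2]; [0, 0, 0, 3/2, 3, 20]; [0, 0, 0, 0, 2, 5]; [0, 0, 0, 0, 0, 5/2]] (rows listed top to bottom)

image of 1: 0
image of x: 1/2
image of x^2: x + 1/2
image of x^3: (3/2)x^2 + (3/2)x + 2
image of x^4: 2x^3 + 3x^2 + 8x - 9/2
image of x^5: (5/2)x^4 + 5x^3 + 20x^2 - (45/2)x + 13
each image's coordinates form column j of the matrix


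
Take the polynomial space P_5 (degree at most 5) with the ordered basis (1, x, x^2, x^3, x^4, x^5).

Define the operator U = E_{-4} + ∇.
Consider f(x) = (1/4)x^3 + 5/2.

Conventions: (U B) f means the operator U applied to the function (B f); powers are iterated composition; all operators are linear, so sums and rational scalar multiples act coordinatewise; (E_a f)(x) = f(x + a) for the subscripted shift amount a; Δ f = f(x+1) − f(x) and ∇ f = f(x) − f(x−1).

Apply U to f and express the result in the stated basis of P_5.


g(x) = (1/4)x^3 - (9/4)x^2 + (45/4)x - 53/4

E_{-4} f = (1/4)x^3 - 3x^2 + 12x - 27/2
∇ f = (3/4)x^2 - (3/4)x + 1/4
(E_{-4} + ∇) f = (1/4)x^3 - (9/4)x^2 + (45/4)x - 53/4


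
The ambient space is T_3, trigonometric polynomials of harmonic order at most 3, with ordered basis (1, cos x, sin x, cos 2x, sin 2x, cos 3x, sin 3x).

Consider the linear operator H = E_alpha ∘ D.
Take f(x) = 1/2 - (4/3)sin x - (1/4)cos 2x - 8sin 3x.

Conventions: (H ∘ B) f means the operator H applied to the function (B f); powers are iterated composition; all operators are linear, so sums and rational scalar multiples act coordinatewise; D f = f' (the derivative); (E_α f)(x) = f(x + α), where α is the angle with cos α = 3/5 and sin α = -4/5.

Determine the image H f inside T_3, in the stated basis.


D f = -(4/3)cos x + (1/2)sin 2x - 24cos 3x
E_alpha D f = -(4/5)cos x - (16/15)sin x - (12/25)cos 2x - (7/50)sin 2x + (2808/125)cos 3x - (1056/125)sin 3x

g(x) = -(4/5)cos x - (16/15)sin x - (12/25)cos 2x - (7/50)sin 2x + (2808/125)cos 3x - (1056/125)sin 3x


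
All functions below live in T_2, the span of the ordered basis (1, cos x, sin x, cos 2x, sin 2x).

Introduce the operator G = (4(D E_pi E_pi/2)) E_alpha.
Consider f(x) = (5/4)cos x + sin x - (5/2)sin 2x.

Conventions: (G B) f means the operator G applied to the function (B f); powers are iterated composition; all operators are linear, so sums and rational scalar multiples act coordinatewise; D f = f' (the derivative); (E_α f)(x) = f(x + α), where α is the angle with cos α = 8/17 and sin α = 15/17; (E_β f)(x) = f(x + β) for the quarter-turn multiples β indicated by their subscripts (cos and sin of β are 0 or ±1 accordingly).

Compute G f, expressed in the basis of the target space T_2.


E_alpha f = (25/17)cos x - (43/68)sin x - (600/289)cos 2x + (805/578)sin 2x
E_pi/2 E_alpha f = -(43/68)cos x - (25/17)sin x + (600/289)cos 2x - (805/578)sin 2x
E_pi E_pi/2 E_alpha f = (43/68)cos x + (25/17)sin x + (600/289)cos 2x - (805/578)sin 2x
D E_pi E_pi/2 E_alpha f = (25/17)cos x - (43/68)sin x - (805/289)cos 2x - (1200/289)sin 2x
(4(D E_pi E_pi/2)) E_alpha f = (100/17)cos x - (43/17)sin x - (3220/289)cos 2x - (4800/289)sin 2x

the image equals g(x) = (100/17)cos x - (43/17)sin x - (3220/289)cos 2x - (4800/289)sin 2x


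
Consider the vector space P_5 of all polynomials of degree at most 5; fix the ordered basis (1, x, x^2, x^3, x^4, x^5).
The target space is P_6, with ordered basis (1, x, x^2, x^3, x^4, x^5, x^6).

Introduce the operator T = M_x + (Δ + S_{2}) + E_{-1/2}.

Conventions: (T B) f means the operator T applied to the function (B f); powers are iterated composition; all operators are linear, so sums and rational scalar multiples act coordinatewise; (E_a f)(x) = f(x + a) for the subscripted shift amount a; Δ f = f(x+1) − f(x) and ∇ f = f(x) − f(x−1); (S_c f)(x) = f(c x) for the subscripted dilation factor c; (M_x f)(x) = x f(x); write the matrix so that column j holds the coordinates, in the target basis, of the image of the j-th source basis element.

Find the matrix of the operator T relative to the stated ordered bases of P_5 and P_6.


image of 1: x + 2
image of x: x^2 + 3x + 1/2
image of x^2: x^3 + 5x^2 + x + 5/4
image of x^3: x^4 + 9x^3 + (3/2)x^2 + (15/4)x + 7/8
image of x^4: x^5 + 17x^4 + 2x^3 + (15/2)x^2 + (7/2)x + 17/16
image of x^5: x^6 + 33x^5 + (5/2)x^4 + (25/2)x^3 + (35/4)x^2 + (85/16)x + 31/32
each image's coordinates form column j of the matrix

the matrix is [[2, 1/2, 5/4, 7/8, 17/16, 31/32]; [1, 3, 1, 15/4, 7/2, 85/16]; [0, 1, 5, 3/2, 15/2, 35/4]; [0, 0, 1, 9, 2, 25/2]; [0, 0, 0, 1, 17, 5/2]; [0, 0, 0, 0, 1, 33]; [0, 0, 0, 0, 0, 1]] (rows listed top to bottom)


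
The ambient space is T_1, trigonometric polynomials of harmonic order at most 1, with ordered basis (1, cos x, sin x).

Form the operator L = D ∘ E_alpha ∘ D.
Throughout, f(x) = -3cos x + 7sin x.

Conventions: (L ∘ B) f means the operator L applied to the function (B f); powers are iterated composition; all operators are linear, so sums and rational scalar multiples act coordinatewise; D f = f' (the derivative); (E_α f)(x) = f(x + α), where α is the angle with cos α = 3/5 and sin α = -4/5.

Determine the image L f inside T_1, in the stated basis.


the result is g(x) = (37/5)cos x - (9/5)sin x

D f = 7cos x + 3sin x
E_alpha D f = (9/5)cos x + (37/5)sin x
D (E_alpha ∘ D) f = (37/5)cos x - (9/5)sin x


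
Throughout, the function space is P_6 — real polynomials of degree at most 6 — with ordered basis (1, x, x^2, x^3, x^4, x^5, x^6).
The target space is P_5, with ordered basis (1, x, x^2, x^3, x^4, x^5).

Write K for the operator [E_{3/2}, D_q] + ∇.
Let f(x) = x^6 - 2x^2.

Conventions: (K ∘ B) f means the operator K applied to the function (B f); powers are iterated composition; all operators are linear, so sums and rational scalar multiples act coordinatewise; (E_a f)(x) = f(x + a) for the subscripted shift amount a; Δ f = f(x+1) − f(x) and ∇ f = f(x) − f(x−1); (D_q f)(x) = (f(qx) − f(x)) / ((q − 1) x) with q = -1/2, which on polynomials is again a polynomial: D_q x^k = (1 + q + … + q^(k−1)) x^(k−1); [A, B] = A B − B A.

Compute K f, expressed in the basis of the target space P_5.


D_q f = (21/32)x^5 - x
E_{3/2} D_q f = (21/32)x^5 + (315/64)x^4 + (945/64)x^3 + (2835/128)x^2 + (7993/512)x + 3567/1024
E_{3/2} f = x^6 + 9x^5 + (135/4)x^4 + (135/2)x^3 + (1183/16)x^2 + (633/16)x + 441/64
D_q E_{3/2} f = (21/32)x^5 + (99/16)x^4 + (675/32)x^3 + (405/8)x^2 + (1183/32)x + 633/16
[E_{3/2}, D_q] f = -(81/64)x^4 - (405/64)x^3 - (3645/128)x^2 - (10935/512)x - 36945/1024
∇ f = 6x^5 - 15x^4 + 20x^3 - 15x^2 + 2x + 1
([E_{3/2}, D_q] + ∇) f = 6x^5 - (1041/64)x^4 + (875/64)x^3 - (5565/128)x^2 - (9911/512)x - 35921/1024

the result is g(x) = 6x^5 - (1041/64)x^4 + (875/64)x^3 - (5565/128)x^2 - (9911/512)x - 35921/1024


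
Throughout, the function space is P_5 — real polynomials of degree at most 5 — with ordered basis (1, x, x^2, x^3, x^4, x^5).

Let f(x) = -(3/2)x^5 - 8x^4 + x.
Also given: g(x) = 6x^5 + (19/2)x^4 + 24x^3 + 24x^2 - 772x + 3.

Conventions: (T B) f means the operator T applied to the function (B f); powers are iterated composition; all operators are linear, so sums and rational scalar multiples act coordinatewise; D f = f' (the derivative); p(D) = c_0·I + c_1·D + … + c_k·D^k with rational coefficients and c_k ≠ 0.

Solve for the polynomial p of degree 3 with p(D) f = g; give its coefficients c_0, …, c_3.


D^0 f = -(3/2)x^5 - 8x^4 + x
D^1 f = -(15/2)x^4 - 32x^3 + 1
D^2 f = -30x^3 - 96x^2
D^3 f = -90x^2 - 192x
matching coefficients of g against c_0 f + c_1 Df + … from the top degree down determines the c_i
solution: c_0 = -4, c_1 = 3, c_2 = -4, c_3 = 4

p(D) = -4·I + 3·D − 4·D^2 + 4·D^3, i.e. c_0 = -4, c_1 = 3, c_2 = -4, c_3 = 4


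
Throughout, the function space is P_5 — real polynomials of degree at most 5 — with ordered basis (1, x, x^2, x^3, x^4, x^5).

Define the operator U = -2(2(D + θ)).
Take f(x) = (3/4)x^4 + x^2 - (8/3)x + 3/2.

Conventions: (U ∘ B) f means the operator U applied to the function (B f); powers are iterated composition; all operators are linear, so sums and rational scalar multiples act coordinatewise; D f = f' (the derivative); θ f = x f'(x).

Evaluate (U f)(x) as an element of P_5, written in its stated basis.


the image equals g(x) = -12x^4 - 12x^3 - 8x^2 + (8/3)x + 32/3

D f = 3x^3 + 2x - 8/3
θ f = 3x^4 + 2x^2 - (8/3)x
(D + θ) f = 3x^4 + 3x^3 + 2x^2 - (2/3)x - 8/3
(2(D + θ)) f = 6x^4 + 6x^3 + 4x^2 - (4/3)x - 16/3
(-2(2(D + θ))) f = -12x^4 - 12x^3 - 8x^2 + (8/3)x + 32/3


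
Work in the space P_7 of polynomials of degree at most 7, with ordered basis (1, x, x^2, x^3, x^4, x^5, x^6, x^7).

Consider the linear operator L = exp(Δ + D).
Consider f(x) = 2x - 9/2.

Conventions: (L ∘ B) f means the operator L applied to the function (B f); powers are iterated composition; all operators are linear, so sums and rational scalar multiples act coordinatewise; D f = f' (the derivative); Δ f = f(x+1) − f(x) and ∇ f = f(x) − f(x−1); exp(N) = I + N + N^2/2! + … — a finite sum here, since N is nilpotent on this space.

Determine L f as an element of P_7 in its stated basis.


g(x) = 2x - 1/2

order-1 term: 4
the series for exp(Δ + D) f terminates at order 1
exp(Δ + D) f = 2x - 1/2


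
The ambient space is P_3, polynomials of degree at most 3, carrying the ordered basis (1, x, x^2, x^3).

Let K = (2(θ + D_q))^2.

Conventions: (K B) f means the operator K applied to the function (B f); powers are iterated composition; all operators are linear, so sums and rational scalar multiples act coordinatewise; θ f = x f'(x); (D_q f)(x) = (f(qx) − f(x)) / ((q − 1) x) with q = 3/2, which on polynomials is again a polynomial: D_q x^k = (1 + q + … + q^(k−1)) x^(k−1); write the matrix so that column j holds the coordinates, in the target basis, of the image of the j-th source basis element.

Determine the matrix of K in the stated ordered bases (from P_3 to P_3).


image of 1: 0
image of x: 4x + 4
image of x^2: 16x^2 + 30x + 10
image of x^3: 36x^3 + 95x^2 + (95/2)x
each image's coordinates form column j of the matrix

the matrix is [[0, 4, 10, 0]; [0, 4, 30, 95/2]; [0, 0, 16, 95]; [0, 0, 0, 36]] (rows listed top to bottom)


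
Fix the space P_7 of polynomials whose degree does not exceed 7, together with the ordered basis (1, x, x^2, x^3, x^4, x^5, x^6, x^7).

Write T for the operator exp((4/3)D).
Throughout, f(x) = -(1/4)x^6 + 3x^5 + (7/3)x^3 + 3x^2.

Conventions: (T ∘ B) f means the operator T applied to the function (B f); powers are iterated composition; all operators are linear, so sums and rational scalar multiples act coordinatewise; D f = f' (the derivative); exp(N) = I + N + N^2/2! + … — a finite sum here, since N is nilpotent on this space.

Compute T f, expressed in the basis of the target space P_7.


order-1 term: -2x^5 + 20x^4 + (28/3)x^2 + 8x
order-2 term: -(20/3)x^4 + (160/3)x^3 + (112/9)x + 16/3
order-3 term: -(320/27)x^3 + (640/9)x^2 + 448/81
order-4 term: -(320/27)x^2 + (1280/27)x
order-5 term: -(512/81)x + 1024/81
order-6 term: -1024/729
the series for exp((4/3)D) f terminates at order 6
exp((4/3)D) f = -(1/4)x^6 + x^5 + (40/3)x^4 + (1183/27)x^3 + (1933/27)x^2 + (4984/81)x + 16112/729

the result is g(x) = -(1/4)x^6 + x^5 + (40/3)x^4 + (1183/27)x^3 + (1933/27)x^2 + (4984/81)x + 16112/729


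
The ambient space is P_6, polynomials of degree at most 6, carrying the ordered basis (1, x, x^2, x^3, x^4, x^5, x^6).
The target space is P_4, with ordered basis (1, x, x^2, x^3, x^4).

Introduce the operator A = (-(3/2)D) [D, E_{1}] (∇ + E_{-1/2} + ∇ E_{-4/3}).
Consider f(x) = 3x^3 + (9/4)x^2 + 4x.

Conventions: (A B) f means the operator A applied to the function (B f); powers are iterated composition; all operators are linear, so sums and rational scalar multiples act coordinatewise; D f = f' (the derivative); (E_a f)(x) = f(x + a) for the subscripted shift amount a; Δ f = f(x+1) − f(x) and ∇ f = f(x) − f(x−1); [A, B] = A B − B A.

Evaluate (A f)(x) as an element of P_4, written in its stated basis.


the result is g(x) = 0

∇ f = 9x^2 - (9/2)x + 19/4
E_{-1/2} f = 3x^3 - (9/4)x^2 + 4x - 29/16
E_{-4/3} f = 3x^3 - (39/4)x^2 + 14x - 76/9
∇ E_{-4/3} f = 9x^2 - (57/2)x + 107/4
(∇ + E_{-1/2} + ∇ E_{-4/3}) f = 3x^3 + (63/4)x^2 - 29x + 475/16
E_{1} (∇ + E_{-1/2} + ∇ E_{-4/3}) f = 3x^3 + (99/4)x^2 + (23/2)x + 311/16
D E_{1} (∇ + E_{-1/2} + ∇ E_{-4/3}) f = 9x^2 + (99/2)x + 23/2
D (∇ + E_{-1/2} + ∇ E_{-4/3}) f = 9x^2 + (63/2)x - 29
E_{1} D (∇ + E_{-1/2} + ∇ E_{-4/3}) f = 9x^2 + (99/2)x + 23/2
[D, E_{1}] (∇ + E_{-1/2} + ∇ E_{-4/3}) f = 0
D [D, E_{1}] (∇ + E_{-1/2} + ∇ E_{-4/3}) f = 0
(-(3/2)D) [D, E_{1}] (∇ + E_{-1/2} + ∇ E_{-4/3}) f = 0


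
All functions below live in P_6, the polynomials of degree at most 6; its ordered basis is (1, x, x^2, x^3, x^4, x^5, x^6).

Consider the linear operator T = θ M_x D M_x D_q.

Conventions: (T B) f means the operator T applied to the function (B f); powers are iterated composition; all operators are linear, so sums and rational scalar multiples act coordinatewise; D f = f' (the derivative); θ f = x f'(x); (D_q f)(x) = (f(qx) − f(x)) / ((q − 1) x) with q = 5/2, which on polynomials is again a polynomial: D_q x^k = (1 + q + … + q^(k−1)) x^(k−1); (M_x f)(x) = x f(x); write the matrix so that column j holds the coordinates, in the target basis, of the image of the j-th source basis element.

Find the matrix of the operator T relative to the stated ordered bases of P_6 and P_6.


the matrix is [[0, 0, 0, 0, 0, 0, 0]; [0, 1, 0, 0, 0, 0, 0]; [0, 0, 14, 0, 0, 0, 0]; [0, 0, 0, 351/4, 0, 0, 0]; [0, 0, 0, 0, 406, 0, 0]; [0, 0, 0, 0, 0, 25775/16, 0]; [0, 0, 0, 0, 0, 0, 46683/8]] (rows listed top to bottom)

image of 1: 0
image of x: x
image of x^2: 14x^2
image of x^3: (351/4)x^3
image of x^4: 406x^4
image of x^5: (25775/16)x^5
image of x^6: (46683/8)x^6
each image's coordinates form column j of the matrix


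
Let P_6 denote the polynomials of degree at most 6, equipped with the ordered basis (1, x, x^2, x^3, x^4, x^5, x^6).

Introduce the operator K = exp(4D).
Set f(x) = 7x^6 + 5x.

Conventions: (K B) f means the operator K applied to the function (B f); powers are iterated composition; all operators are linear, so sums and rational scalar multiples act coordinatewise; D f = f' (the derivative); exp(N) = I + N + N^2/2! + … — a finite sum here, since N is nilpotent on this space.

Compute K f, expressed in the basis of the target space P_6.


g(x) = 7x^6 + 168x^5 + 1680x^4 + 8960x^3 + 26880x^2 + 43013x + 28692

order-1 term: 168x^5 + 20
order-2 term: 1680x^4
order-3 term: 8960x^3
order-4 term: 26880x^2
order-5 term: 43008x
order-6 term: 28672
the series for exp(4D) f terminates at order 6
exp(4D) f = 7x^6 + 168x^5 + 1680x^4 + 8960x^3 + 26880x^2 + 43013x + 28692
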